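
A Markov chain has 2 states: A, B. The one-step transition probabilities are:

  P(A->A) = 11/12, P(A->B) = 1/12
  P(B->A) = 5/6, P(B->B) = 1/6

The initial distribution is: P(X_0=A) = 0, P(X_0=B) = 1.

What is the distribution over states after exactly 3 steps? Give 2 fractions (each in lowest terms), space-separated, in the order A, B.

Propagating the distribution step by step (d_{t+1} = d_t * P):
d_0 = (A=0, B=1)
  d_1[A] = 0*11/12 + 1*5/6 = 5/6
  d_1[B] = 0*1/12 + 1*1/6 = 1/6
d_1 = (A=5/6, B=1/6)
  d_2[A] = 5/6*11/12 + 1/6*5/6 = 65/72
  d_2[B] = 5/6*1/12 + 1/6*1/6 = 7/72
d_2 = (A=65/72, B=7/72)
  d_3[A] = 65/72*11/12 + 7/72*5/6 = 785/864
  d_3[B] = 65/72*1/12 + 7/72*1/6 = 79/864
d_3 = (A=785/864, B=79/864)

Answer: 785/864 79/864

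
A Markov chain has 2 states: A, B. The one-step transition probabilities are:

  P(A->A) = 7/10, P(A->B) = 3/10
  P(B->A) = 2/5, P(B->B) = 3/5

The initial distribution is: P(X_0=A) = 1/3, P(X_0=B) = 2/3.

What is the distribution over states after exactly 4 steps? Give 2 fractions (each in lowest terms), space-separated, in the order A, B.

Propagating the distribution step by step (d_{t+1} = d_t * P):
d_0 = (A=1/3, B=2/3)
  d_1[A] = 1/3*7/10 + 2/3*2/5 = 1/2
  d_1[B] = 1/3*3/10 + 2/3*3/5 = 1/2
d_1 = (A=1/2, B=1/2)
  d_2[A] = 1/2*7/10 + 1/2*2/5 = 11/20
  d_2[B] = 1/2*3/10 + 1/2*3/5 = 9/20
d_2 = (A=11/20, B=9/20)
  d_3[A] = 11/20*7/10 + 9/20*2/5 = 113/200
  d_3[B] = 11/20*3/10 + 9/20*3/5 = 87/200
d_3 = (A=113/200, B=87/200)
  d_4[A] = 113/200*7/10 + 87/200*2/5 = 1139/2000
  d_4[B] = 113/200*3/10 + 87/200*3/5 = 861/2000
d_4 = (A=1139/2000, B=861/2000)

Answer: 1139/2000 861/2000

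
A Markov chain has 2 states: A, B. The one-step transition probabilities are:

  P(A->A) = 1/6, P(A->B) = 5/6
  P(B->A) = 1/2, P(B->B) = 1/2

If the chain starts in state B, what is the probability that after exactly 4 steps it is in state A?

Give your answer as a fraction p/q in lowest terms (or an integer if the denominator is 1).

Computing P^4 by repeated multiplication:
P^1 =
  A: [1/6, 5/6]
  B: [1/2, 1/2]
P^2 =
  A: [4/9, 5/9]
  B: [1/3, 2/3]
P^3 =
  A: [19/54, 35/54]
  B: [7/18, 11/18]
P^4 =
  A: [31/81, 50/81]
  B: [10/27, 17/27]

(P^4)[B -> A] = 10/27

Answer: 10/27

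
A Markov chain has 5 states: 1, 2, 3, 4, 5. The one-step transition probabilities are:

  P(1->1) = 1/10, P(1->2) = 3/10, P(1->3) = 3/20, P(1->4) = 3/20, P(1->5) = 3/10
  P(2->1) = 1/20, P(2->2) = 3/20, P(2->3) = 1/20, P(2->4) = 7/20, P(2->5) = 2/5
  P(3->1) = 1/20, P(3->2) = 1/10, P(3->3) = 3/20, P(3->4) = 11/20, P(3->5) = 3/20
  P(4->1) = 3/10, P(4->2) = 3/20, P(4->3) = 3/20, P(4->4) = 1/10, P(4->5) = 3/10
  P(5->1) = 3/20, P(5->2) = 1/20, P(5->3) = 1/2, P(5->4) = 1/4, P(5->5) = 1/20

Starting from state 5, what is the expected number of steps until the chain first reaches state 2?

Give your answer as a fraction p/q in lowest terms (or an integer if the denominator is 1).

Answer: 4639/600

Derivation:
Let h_i = expected steps to first reach 2 from state i.
Boundary: h_2 = 0.
First-step equations for the other states:
  h_1 = 1 + 1/10*h_1 + 3/10*h_2 + 3/20*h_3 + 3/20*h_4 + 3/10*h_5
  h_3 = 1 + 1/20*h_1 + 1/10*h_2 + 3/20*h_3 + 11/20*h_4 + 3/20*h_5
  h_4 = 1 + 3/10*h_1 + 3/20*h_2 + 3/20*h_3 + 1/10*h_4 + 3/10*h_5
  h_5 = 1 + 3/20*h_1 + 1/20*h_2 + 1/2*h_3 + 1/4*h_4 + 1/20*h_5

Substituting h_2 = 0 and rearranging gives the linear system (I - Q) h = 1:
  [9/10, -3/20, -3/20, -3/10] . (h_1, h_3, h_4, h_5) = 1
  [-1/20, 17/20, -11/20, -3/20] . (h_1, h_3, h_4, h_5) = 1
  [-3/10, -3/20, 9/10, -3/10] . (h_1, h_3, h_4, h_5) = 1
  [-3/20, -1/2, -1/4, 19/20] . (h_1, h_3, h_4, h_5) = 1

Solving yields:
  h_1 = 3647/600
  h_3 = 1109/150
  h_4 = 521/75
  h_5 = 4639/600

Starting state is 5, so the expected hitting time is h_5 = 4639/600.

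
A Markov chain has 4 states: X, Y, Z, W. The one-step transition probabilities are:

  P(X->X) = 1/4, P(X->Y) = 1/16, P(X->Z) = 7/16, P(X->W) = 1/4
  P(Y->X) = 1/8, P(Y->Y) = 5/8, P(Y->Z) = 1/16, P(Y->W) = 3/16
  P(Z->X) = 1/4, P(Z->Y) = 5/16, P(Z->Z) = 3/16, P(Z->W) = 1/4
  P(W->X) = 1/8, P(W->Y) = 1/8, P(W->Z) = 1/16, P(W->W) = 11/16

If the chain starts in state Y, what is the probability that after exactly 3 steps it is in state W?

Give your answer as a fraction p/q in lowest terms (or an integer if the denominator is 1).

Computing P^3 by repeated multiplication:
P^1 =
  X: [1/4, 1/16, 7/16, 1/4]
  Y: [1/8, 5/8, 1/16, 3/16]
  Z: [1/4, 5/16, 3/16, 1/4]
  W: [1/8, 1/8, 1/16, 11/16]
P^2 =
  X: [27/128, 57/256, 27/128, 91/256]
  Y: [19/128, 113/256, 15/128, 75/256]
  Z: [23/128, 77/256, 23/128, 87/256]
  W: [19/128, 49/256, 15/128, 139/256]
P^3 =
  X: [91/512, 269/1024, 43/256, 401/1024]
  Y: [81/512, 367/1024, 17/128, 359/1024]
  Z: [87/512, 305/1024, 39/256, 389/1024]
  W: [81/512, 239/1024, 17/128, 487/1024]

(P^3)[Y -> W] = 359/1024

Answer: 359/1024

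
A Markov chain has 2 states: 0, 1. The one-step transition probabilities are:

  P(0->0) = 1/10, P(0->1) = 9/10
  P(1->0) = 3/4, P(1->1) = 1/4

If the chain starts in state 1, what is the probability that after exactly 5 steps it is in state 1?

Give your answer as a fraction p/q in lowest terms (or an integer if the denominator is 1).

Computing P^5 by repeated multiplication:
P^1 =
  0: [1/10, 9/10]
  1: [3/4, 1/4]
P^2 =
  0: [137/200, 63/200]
  1: [21/80, 59/80]
P^3 =
  0: [1219/4000, 2781/4000]
  1: [927/1600, 673/1600]
P^4 =
  0: [44153/80000, 35847/80000]
  1: [11949/32000, 20051/32000]
P^5 =
  0: [626011/1600000, 973989/1600000]
  1: [324663/640000, 315337/640000]

(P^5)[1 -> 1] = 315337/640000

Answer: 315337/640000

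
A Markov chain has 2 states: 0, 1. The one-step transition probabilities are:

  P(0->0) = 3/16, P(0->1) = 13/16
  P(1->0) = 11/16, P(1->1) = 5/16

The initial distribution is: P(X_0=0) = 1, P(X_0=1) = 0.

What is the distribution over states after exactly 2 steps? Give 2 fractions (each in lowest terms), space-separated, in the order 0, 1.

Propagating the distribution step by step (d_{t+1} = d_t * P):
d_0 = (0=1, 1=0)
  d_1[0] = 1*3/16 + 0*11/16 = 3/16
  d_1[1] = 1*13/16 + 0*5/16 = 13/16
d_1 = (0=3/16, 1=13/16)
  d_2[0] = 3/16*3/16 + 13/16*11/16 = 19/32
  d_2[1] = 3/16*13/16 + 13/16*5/16 = 13/32
d_2 = (0=19/32, 1=13/32)

Answer: 19/32 13/32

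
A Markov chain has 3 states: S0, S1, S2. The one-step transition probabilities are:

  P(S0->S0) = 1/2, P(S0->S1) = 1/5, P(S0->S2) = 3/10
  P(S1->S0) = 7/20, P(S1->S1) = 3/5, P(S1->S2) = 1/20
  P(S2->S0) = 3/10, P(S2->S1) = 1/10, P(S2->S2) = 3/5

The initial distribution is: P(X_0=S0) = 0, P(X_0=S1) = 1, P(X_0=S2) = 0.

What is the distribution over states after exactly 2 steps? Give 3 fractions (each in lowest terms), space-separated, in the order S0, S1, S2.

Propagating the distribution step by step (d_{t+1} = d_t * P):
d_0 = (S0=0, S1=1, S2=0)
  d_1[S0] = 0*1/2 + 1*7/20 + 0*3/10 = 7/20
  d_1[S1] = 0*1/5 + 1*3/5 + 0*1/10 = 3/5
  d_1[S2] = 0*3/10 + 1*1/20 + 0*3/5 = 1/20
d_1 = (S0=7/20, S1=3/5, S2=1/20)
  d_2[S0] = 7/20*1/2 + 3/5*7/20 + 1/20*3/10 = 2/5
  d_2[S1] = 7/20*1/5 + 3/5*3/5 + 1/20*1/10 = 87/200
  d_2[S2] = 7/20*3/10 + 3/5*1/20 + 1/20*3/5 = 33/200
d_2 = (S0=2/5, S1=87/200, S2=33/200)

Answer: 2/5 87/200 33/200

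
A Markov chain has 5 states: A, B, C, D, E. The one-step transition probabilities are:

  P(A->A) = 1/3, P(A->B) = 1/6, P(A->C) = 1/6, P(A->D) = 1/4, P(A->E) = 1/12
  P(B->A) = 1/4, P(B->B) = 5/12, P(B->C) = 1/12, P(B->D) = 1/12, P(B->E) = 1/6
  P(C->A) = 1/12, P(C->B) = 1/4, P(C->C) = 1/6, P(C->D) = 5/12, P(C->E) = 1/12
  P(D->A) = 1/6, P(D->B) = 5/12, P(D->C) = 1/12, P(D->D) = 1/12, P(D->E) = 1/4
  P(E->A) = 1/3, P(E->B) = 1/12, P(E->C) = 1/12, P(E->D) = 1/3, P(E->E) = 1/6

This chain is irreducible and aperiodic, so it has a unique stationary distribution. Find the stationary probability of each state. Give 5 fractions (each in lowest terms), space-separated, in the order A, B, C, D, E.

The stationary distribution satisfies pi = pi * P, i.e.:
  pi_A = 1/3*pi_A + 1/4*pi_B + 1/12*pi_C + 1/6*pi_D + 1/3*pi_E
  pi_B = 1/6*pi_A + 5/12*pi_B + 1/4*pi_C + 5/12*pi_D + 1/12*pi_E
  pi_C = 1/6*pi_A + 1/12*pi_B + 1/6*pi_C + 1/12*pi_D + 1/12*pi_E
  pi_D = 1/4*pi_A + 1/12*pi_B + 5/12*pi_C + 1/12*pi_D + 1/3*pi_E
  pi_E = 1/12*pi_A + 1/6*pi_B + 1/12*pi_C + 1/4*pi_D + 1/6*pi_E
with normalization: pi_A + pi_B + pi_C + pi_D + pi_E = 1.

Using the first 4 balance equations plus normalization, the linear system A*pi = b is:
  [-2/3, 1/4, 1/12, 1/6, 1/3] . pi = 0
  [1/6, -7/12, 1/4, 5/12, 1/12] . pi = 0
  [1/6, 1/12, -5/6, 1/12, 1/12] . pi = 0
  [1/4, 1/12, 5/12, -11/12, 1/3] . pi = 0
  [1, 1, 1, 1, 1] . pi = 1

Solving yields:
  pi_A = 4395/17737
  pi_B = 5050/17737
  pi_C = 2012/17737
  pi_D = 3561/17737
  pi_E = 2719/17737

Verification (pi * P):
  4395/17737*1/3 + 5050/17737*1/4 + 2012/17737*1/12 + 3561/17737*1/6 + 2719/17737*1/3 = 4395/17737 = pi_A  (ok)
  4395/17737*1/6 + 5050/17737*5/12 + 2012/17737*1/4 + 3561/17737*5/12 + 2719/17737*1/12 = 5050/17737 = pi_B  (ok)
  4395/17737*1/6 + 5050/17737*1/12 + 2012/17737*1/6 + 3561/17737*1/12 + 2719/17737*1/12 = 2012/17737 = pi_C  (ok)
  4395/17737*1/4 + 5050/17737*1/12 + 2012/17737*5/12 + 3561/17737*1/12 + 2719/17737*1/3 = 3561/17737 = pi_D  (ok)
  4395/17737*1/12 + 5050/17737*1/6 + 2012/17737*1/12 + 3561/17737*1/4 + 2719/17737*1/6 = 2719/17737 = pi_E  (ok)

Answer: 4395/17737 5050/17737 2012/17737 3561/17737 2719/17737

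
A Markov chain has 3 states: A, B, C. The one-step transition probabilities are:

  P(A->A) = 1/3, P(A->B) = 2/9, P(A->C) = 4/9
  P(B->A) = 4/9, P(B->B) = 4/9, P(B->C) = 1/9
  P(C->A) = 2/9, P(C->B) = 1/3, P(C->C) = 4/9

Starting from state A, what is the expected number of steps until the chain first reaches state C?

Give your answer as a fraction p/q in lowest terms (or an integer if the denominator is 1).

Let h_i = expected steps to first reach C from state i.
Boundary: h_C = 0.
First-step equations for the other states:
  h_A = 1 + 1/3*h_A + 2/9*h_B + 4/9*h_C
  h_B = 1 + 4/9*h_A + 4/9*h_B + 1/9*h_C

Substituting h_C = 0 and rearranging gives the linear system (I - Q) h = 1:
  [2/3, -2/9] . (h_A, h_B) = 1
  [-4/9, 5/9] . (h_A, h_B) = 1

Solving yields:
  h_A = 63/22
  h_B = 45/11

Starting state is A, so the expected hitting time is h_A = 63/22.

Answer: 63/22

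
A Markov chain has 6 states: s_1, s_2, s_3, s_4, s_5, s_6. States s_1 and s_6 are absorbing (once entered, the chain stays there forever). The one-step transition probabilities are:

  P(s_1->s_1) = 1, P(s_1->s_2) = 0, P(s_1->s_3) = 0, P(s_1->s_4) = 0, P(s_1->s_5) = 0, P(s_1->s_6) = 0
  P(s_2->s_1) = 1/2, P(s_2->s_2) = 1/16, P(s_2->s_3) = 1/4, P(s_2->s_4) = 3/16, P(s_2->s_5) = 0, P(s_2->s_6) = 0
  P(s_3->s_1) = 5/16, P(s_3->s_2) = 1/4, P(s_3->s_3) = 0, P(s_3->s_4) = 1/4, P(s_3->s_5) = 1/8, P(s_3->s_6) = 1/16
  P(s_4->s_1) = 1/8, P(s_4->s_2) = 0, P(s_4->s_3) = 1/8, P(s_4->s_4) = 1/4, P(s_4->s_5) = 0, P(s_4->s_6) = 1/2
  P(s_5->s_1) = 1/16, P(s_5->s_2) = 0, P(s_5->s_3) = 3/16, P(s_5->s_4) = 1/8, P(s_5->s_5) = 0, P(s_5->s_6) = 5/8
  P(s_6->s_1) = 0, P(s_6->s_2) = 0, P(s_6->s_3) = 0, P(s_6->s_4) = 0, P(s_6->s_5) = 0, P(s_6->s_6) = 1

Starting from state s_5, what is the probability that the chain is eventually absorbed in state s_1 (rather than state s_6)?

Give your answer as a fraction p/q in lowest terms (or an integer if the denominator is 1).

Let a_i = P(absorbed in s_1 | start in state i).
Boundary conditions: a_s_1 = 1, a_s_6 = 0.
For each transient state i, a_i = sum_j P(i->j) * a_j:
  a_s_2 = 1/2*a_s_1 + 1/16*a_s_2 + 1/4*a_s_3 + 3/16*a_s_4 + 0*a_s_5 + 0*a_s_6
  a_s_3 = 5/16*a_s_1 + 1/4*a_s_2 + 0*a_s_3 + 1/4*a_s_4 + 1/8*a_s_5 + 1/16*a_s_6
  a_s_4 = 1/8*a_s_1 + 0*a_s_2 + 1/8*a_s_3 + 1/4*a_s_4 + 0*a_s_5 + 1/2*a_s_6
  a_s_5 = 1/16*a_s_1 + 0*a_s_2 + 3/16*a_s_3 + 1/8*a_s_4 + 0*a_s_5 + 5/8*a_s_6

Substituting a_s_1 = 1 and a_s_6 = 0, rearrange to (I - Q) a = r where r[i] = P(i -> s_1):
  [15/16, -1/4, -3/16, 0] . (a_s_2, a_s_3, a_s_4, a_s_5) = 1/2
  [-1/4, 1, -1/4, -1/8] . (a_s_2, a_s_3, a_s_4, a_s_5) = 5/16
  [0, -1/8, 3/4, 0] . (a_s_2, a_s_3, a_s_4, a_s_5) = 1/8
  [0, -3/16, -1/8, 1] . (a_s_2, a_s_3, a_s_4, a_s_5) = 1/16

Solving yields:
  a_s_2 = 3673/4938
  a_s_3 = 486/823
  a_s_4 = 1309/4938
  a_s_5 = 1019/4938

Starting state is s_5, so the absorption probability is a_s_5 = 1019/4938.

Answer: 1019/4938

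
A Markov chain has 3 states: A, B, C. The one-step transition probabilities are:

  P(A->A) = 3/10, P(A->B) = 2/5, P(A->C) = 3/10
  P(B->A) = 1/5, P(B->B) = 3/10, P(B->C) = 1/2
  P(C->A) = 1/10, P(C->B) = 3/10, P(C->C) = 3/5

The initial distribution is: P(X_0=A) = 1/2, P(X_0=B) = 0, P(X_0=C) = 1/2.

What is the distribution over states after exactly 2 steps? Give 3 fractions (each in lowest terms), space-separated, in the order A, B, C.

Answer: 7/40 8/25 101/200

Derivation:
Propagating the distribution step by step (d_{t+1} = d_t * P):
d_0 = (A=1/2, B=0, C=1/2)
  d_1[A] = 1/2*3/10 + 0*1/5 + 1/2*1/10 = 1/5
  d_1[B] = 1/2*2/5 + 0*3/10 + 1/2*3/10 = 7/20
  d_1[C] = 1/2*3/10 + 0*1/2 + 1/2*3/5 = 9/20
d_1 = (A=1/5, B=7/20, C=9/20)
  d_2[A] = 1/5*3/10 + 7/20*1/5 + 9/20*1/10 = 7/40
  d_2[B] = 1/5*2/5 + 7/20*3/10 + 9/20*3/10 = 8/25
  d_2[C] = 1/5*3/10 + 7/20*1/2 + 9/20*3/5 = 101/200
d_2 = (A=7/40, B=8/25, C=101/200)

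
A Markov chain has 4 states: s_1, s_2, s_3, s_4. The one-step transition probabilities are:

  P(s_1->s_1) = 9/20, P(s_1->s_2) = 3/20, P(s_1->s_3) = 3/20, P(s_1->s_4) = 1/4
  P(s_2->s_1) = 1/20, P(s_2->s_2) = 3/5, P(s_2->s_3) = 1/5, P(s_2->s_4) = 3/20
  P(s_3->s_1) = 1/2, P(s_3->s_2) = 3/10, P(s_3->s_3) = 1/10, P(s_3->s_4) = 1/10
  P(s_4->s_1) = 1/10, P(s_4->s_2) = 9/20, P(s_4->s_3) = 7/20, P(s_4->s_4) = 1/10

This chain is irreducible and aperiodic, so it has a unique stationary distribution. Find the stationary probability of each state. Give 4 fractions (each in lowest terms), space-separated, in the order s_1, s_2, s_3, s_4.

Answer: 682/2835 388/945 109/567 148/945

Derivation:
The stationary distribution satisfies pi = pi * P, i.e.:
  pi_s_1 = 9/20*pi_s_1 + 1/20*pi_s_2 + 1/2*pi_s_3 + 1/10*pi_s_4
  pi_s_2 = 3/20*pi_s_1 + 3/5*pi_s_2 + 3/10*pi_s_3 + 9/20*pi_s_4
  pi_s_3 = 3/20*pi_s_1 + 1/5*pi_s_2 + 1/10*pi_s_3 + 7/20*pi_s_4
  pi_s_4 = 1/4*pi_s_1 + 3/20*pi_s_2 + 1/10*pi_s_3 + 1/10*pi_s_4
with normalization: pi_s_1 + pi_s_2 + pi_s_3 + pi_s_4 = 1.

Using the first 3 balance equations plus normalization, the linear system A*pi = b is:
  [-11/20, 1/20, 1/2, 1/10] . pi = 0
  [3/20, -2/5, 3/10, 9/20] . pi = 0
  [3/20, 1/5, -9/10, 7/20] . pi = 0
  [1, 1, 1, 1] . pi = 1

Solving yields:
  pi_s_1 = 682/2835
  pi_s_2 = 388/945
  pi_s_3 = 109/567
  pi_s_4 = 148/945

Verification (pi * P):
  682/2835*9/20 + 388/945*1/20 + 109/567*1/2 + 148/945*1/10 = 682/2835 = pi_s_1  (ok)
  682/2835*3/20 + 388/945*3/5 + 109/567*3/10 + 148/945*9/20 = 388/945 = pi_s_2  (ok)
  682/2835*3/20 + 388/945*1/5 + 109/567*1/10 + 148/945*7/20 = 109/567 = pi_s_3  (ok)
  682/2835*1/4 + 388/945*3/20 + 109/567*1/10 + 148/945*1/10 = 148/945 = pi_s_4  (ok)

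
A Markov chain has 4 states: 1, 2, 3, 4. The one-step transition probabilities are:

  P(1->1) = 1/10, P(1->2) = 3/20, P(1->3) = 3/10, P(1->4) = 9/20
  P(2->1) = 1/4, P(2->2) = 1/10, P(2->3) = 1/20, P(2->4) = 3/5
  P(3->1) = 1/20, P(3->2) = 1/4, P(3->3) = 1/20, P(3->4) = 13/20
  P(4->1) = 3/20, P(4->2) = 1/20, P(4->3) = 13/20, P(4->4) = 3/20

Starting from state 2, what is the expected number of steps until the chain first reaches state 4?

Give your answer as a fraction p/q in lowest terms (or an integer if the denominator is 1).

Answer: 40/23

Derivation:
Let h_i = expected steps to first reach 4 from state i.
Boundary: h_4 = 0.
First-step equations for the other states:
  h_1 = 1 + 1/10*h_1 + 3/20*h_2 + 3/10*h_3 + 9/20*h_4
  h_2 = 1 + 1/4*h_1 + 1/10*h_2 + 1/20*h_3 + 3/5*h_4
  h_3 = 1 + 1/20*h_1 + 1/4*h_2 + 1/20*h_3 + 13/20*h_4

Substituting h_4 = 0 and rearranging gives the linear system (I - Q) h = 1:
  [9/10, -3/20, -3/10] . (h_1, h_2, h_3) = 1
  [-1/4, 9/10, -1/20] . (h_1, h_2, h_3) = 1
  [-1/20, -1/4, 19/20] . (h_1, h_2, h_3) = 1

Solving yields:
  h_1 = 535/276
  h_2 = 40/23
  h_3 = 445/276

Starting state is 2, so the expected hitting time is h_2 = 40/23.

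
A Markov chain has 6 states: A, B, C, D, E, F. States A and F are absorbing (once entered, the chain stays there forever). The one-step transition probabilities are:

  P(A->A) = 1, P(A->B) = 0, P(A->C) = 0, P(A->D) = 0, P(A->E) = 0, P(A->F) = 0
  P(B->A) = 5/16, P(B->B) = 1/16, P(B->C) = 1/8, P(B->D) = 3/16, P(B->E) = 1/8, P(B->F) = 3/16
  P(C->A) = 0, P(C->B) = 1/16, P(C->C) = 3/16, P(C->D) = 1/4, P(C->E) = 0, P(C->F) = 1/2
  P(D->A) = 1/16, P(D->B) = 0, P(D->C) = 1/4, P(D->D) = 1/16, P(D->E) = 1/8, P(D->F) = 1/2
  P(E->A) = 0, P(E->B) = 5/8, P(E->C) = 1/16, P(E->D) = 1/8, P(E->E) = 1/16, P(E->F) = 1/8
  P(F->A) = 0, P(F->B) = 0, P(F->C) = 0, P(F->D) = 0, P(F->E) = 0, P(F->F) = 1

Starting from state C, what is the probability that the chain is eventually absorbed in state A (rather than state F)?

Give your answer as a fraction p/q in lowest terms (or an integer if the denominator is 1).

Answer: 2374/34181

Derivation:
Let a_i = P(absorbed in A | start in state i).
Boundary conditions: a_A = 1, a_F = 0.
For each transient state i, a_i = sum_j P(i->j) * a_j:
  a_B = 5/16*a_A + 1/16*a_B + 1/8*a_C + 3/16*a_D + 1/8*a_E + 3/16*a_F
  a_C = 0*a_A + 1/16*a_B + 3/16*a_C + 1/4*a_D + 0*a_E + 1/2*a_F
  a_D = 1/16*a_A + 0*a_B + 1/4*a_C + 1/16*a_D + 1/8*a_E + 1/2*a_F
  a_E = 0*a_A + 5/8*a_B + 1/16*a_C + 1/8*a_D + 1/16*a_E + 1/8*a_F

Substituting a_A = 1 and a_F = 0, rearrange to (I - Q) a = r where r[i] = P(i -> A):
  [15/16, -1/8, -3/16, -1/8] . (a_B, a_C, a_D, a_E) = 5/16
  [-1/16, 13/16, -1/4, 0] . (a_B, a_C, a_D, a_E) = 0
  [0, -1/4, 15/16, -1/8] . (a_B, a_C, a_D, a_E) = 1/16
  [-5/8, -1/16, -1/8, 15/16] . (a_B, a_C, a_D, a_E) = 0

Solving yields:
  a_B = 13890/34181
  a_C = 2374/34181
  a_D = 4243/34181
  a_E = 9984/34181

Starting state is C, so the absorption probability is a_C = 2374/34181.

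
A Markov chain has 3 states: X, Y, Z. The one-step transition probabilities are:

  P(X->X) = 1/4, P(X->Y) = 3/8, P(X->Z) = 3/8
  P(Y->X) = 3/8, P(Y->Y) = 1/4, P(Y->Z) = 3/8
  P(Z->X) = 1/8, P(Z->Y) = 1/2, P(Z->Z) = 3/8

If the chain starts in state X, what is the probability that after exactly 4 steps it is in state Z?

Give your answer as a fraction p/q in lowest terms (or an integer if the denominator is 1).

Computing P^4 by repeated multiplication:
P^1 =
  X: [1/4, 3/8, 3/8]
  Y: [3/8, 1/4, 3/8]
  Z: [1/8, 1/2, 3/8]
P^2 =
  X: [1/4, 3/8, 3/8]
  Y: [15/64, 25/64, 3/8]
  Z: [17/64, 23/64, 3/8]
P^3 =
  X: [1/4, 3/8, 3/8]
  Y: [129/512, 191/512, 3/8]
  Z: [127/512, 193/512, 3/8]
P^4 =
  X: [1/4, 3/8, 3/8]
  Y: [1023/4096, 1537/4096, 3/8]
  Z: [1025/4096, 1535/4096, 3/8]

(P^4)[X -> Z] = 3/8

Answer: 3/8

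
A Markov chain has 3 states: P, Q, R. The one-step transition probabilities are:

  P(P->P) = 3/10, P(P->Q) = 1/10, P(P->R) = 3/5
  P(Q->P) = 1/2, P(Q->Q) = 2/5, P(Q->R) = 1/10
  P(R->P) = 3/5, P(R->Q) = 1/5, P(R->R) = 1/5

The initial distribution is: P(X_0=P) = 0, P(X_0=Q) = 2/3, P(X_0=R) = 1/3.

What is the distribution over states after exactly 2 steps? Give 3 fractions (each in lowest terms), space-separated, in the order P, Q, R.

Propagating the distribution step by step (d_{t+1} = d_t * P):
d_0 = (P=0, Q=2/3, R=1/3)
  d_1[P] = 0*3/10 + 2/3*1/2 + 1/3*3/5 = 8/15
  d_1[Q] = 0*1/10 + 2/3*2/5 + 1/3*1/5 = 1/3
  d_1[R] = 0*3/5 + 2/3*1/10 + 1/3*1/5 = 2/15
d_1 = (P=8/15, Q=1/3, R=2/15)
  d_2[P] = 8/15*3/10 + 1/3*1/2 + 2/15*3/5 = 61/150
  d_2[Q] = 8/15*1/10 + 1/3*2/5 + 2/15*1/5 = 16/75
  d_2[R] = 8/15*3/5 + 1/3*1/10 + 2/15*1/5 = 19/50
d_2 = (P=61/150, Q=16/75, R=19/50)

Answer: 61/150 16/75 19/50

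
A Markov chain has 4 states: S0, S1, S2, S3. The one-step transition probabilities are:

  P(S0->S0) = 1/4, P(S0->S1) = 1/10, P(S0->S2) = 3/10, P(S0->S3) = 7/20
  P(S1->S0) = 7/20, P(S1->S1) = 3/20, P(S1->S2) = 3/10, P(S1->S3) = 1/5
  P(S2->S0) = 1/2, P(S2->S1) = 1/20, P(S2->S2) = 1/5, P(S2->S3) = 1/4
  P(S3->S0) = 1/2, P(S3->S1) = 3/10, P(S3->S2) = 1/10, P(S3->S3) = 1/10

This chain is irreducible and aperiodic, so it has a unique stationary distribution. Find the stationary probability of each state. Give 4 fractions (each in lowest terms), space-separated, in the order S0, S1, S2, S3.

The stationary distribution satisfies pi = pi * P, i.e.:
  pi_S0 = 1/4*pi_S0 + 7/20*pi_S1 + 1/2*pi_S2 + 1/2*pi_S3
  pi_S1 = 1/10*pi_S0 + 3/20*pi_S1 + 1/20*pi_S2 + 3/10*pi_S3
  pi_S2 = 3/10*pi_S0 + 3/10*pi_S1 + 1/5*pi_S2 + 1/10*pi_S3
  pi_S3 = 7/20*pi_S0 + 1/5*pi_S1 + 1/4*pi_S2 + 1/10*pi_S3
with normalization: pi_S0 + pi_S1 + pi_S2 + pi_S3 = 1.

Using the first 3 balance equations plus normalization, the linear system A*pi = b is:
  [-3/4, 7/20, 1/2, 1/2] . pi = 0
  [1/10, -17/20, 1/20, 3/10] . pi = 0
  [3/10, 3/10, -4/5, 1/10] . pi = 0
  [1, 1, 1, 1] . pi = 1

Solving yields:
  pi_S0 = 119/311
  pi_S1 = 45/311
  pi_S2 = 71/311
  pi_S3 = 76/311

Verification (pi * P):
  119/311*1/4 + 45/311*7/20 + 71/311*1/2 + 76/311*1/2 = 119/311 = pi_S0  (ok)
  119/311*1/10 + 45/311*3/20 + 71/311*1/20 + 76/311*3/10 = 45/311 = pi_S1  (ok)
  119/311*3/10 + 45/311*3/10 + 71/311*1/5 + 76/311*1/10 = 71/311 = pi_S2  (ok)
  119/311*7/20 + 45/311*1/5 + 71/311*1/4 + 76/311*1/10 = 76/311 = pi_S3  (ok)

Answer: 119/311 45/311 71/311 76/311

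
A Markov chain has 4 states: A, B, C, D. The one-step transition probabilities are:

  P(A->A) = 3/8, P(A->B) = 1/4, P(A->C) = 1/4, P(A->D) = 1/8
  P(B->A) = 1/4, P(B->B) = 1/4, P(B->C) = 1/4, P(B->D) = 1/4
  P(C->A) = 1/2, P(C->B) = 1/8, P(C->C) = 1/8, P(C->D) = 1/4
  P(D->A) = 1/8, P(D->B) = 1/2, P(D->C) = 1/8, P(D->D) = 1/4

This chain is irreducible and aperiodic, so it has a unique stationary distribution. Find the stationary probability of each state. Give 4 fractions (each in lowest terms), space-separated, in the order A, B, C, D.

Answer: 154/493 137/493 98/493 104/493

Derivation:
The stationary distribution satisfies pi = pi * P, i.e.:
  pi_A = 3/8*pi_A + 1/4*pi_B + 1/2*pi_C + 1/8*pi_D
  pi_B = 1/4*pi_A + 1/4*pi_B + 1/8*pi_C + 1/2*pi_D
  pi_C = 1/4*pi_A + 1/4*pi_B + 1/8*pi_C + 1/8*pi_D
  pi_D = 1/8*pi_A + 1/4*pi_B + 1/4*pi_C + 1/4*pi_D
with normalization: pi_A + pi_B + pi_C + pi_D = 1.

Using the first 3 balance equations plus normalization, the linear system A*pi = b is:
  [-5/8, 1/4, 1/2, 1/8] . pi = 0
  [1/4, -3/4, 1/8, 1/2] . pi = 0
  [1/4, 1/4, -7/8, 1/8] . pi = 0
  [1, 1, 1, 1] . pi = 1

Solving yields:
  pi_A = 154/493
  pi_B = 137/493
  pi_C = 98/493
  pi_D = 104/493

Verification (pi * P):
  154/493*3/8 + 137/493*1/4 + 98/493*1/2 + 104/493*1/8 = 154/493 = pi_A  (ok)
  154/493*1/4 + 137/493*1/4 + 98/493*1/8 + 104/493*1/2 = 137/493 = pi_B  (ok)
  154/493*1/4 + 137/493*1/4 + 98/493*1/8 + 104/493*1/8 = 98/493 = pi_C  (ok)
  154/493*1/8 + 137/493*1/4 + 98/493*1/4 + 104/493*1/4 = 104/493 = pi_D  (ok)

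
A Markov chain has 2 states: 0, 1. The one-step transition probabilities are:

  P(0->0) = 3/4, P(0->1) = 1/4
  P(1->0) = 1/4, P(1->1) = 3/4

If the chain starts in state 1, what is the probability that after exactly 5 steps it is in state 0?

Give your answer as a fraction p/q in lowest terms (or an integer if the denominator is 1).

Computing P^5 by repeated multiplication:
P^1 =
  0: [3/4, 1/4]
  1: [1/4, 3/4]
P^2 =
  0: [5/8, 3/8]
  1: [3/8, 5/8]
P^3 =
  0: [9/16, 7/16]
  1: [7/16, 9/16]
P^4 =
  0: [17/32, 15/32]
  1: [15/32, 17/32]
P^5 =
  0: [33/64, 31/64]
  1: [31/64, 33/64]

(P^5)[1 -> 0] = 31/64

Answer: 31/64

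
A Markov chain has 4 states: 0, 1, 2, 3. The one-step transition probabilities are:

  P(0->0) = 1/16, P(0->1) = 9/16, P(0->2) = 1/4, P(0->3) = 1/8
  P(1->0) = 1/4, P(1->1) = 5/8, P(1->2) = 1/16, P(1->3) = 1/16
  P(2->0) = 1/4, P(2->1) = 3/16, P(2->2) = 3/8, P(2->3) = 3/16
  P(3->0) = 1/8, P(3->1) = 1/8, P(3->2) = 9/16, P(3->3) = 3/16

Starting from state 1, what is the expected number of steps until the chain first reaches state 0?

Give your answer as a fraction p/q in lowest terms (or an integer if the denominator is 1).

Answer: 1104/263

Derivation:
Let h_i = expected steps to first reach 0 from state i.
Boundary: h_0 = 0.
First-step equations for the other states:
  h_1 = 1 + 1/4*h_0 + 5/8*h_1 + 1/16*h_2 + 1/16*h_3
  h_2 = 1 + 1/4*h_0 + 3/16*h_1 + 3/8*h_2 + 3/16*h_3
  h_3 = 1 + 1/8*h_0 + 1/8*h_1 + 9/16*h_2 + 3/16*h_3

Substituting h_0 = 0 and rearranging gives the linear system (I - Q) h = 1:
  [3/8, -1/16, -1/16] . (h_1, h_2, h_3) = 1
  [-3/16, 5/8, -3/16] . (h_1, h_2, h_3) = 1
  [-1/8, -9/16, 13/16] . (h_1, h_2, h_3) = 1

Solving yields:
  h_1 = 1104/263
  h_2 = 1136/263
  h_3 = 1280/263

Starting state is 1, so the expected hitting time is h_1 = 1104/263.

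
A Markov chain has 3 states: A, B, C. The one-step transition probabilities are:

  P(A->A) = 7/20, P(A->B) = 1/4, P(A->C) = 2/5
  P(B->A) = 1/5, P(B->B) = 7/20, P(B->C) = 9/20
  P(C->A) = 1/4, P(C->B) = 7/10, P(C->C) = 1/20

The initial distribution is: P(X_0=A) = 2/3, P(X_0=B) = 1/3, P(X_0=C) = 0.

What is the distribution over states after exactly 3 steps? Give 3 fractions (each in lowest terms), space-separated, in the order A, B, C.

Propagating the distribution step by step (d_{t+1} = d_t * P):
d_0 = (A=2/3, B=1/3, C=0)
  d_1[A] = 2/3*7/20 + 1/3*1/5 + 0*1/4 = 3/10
  d_1[B] = 2/3*1/4 + 1/3*7/20 + 0*7/10 = 17/60
  d_1[C] = 2/3*2/5 + 1/3*9/20 + 0*1/20 = 5/12
d_1 = (A=3/10, B=17/60, C=5/12)
  d_2[A] = 3/10*7/20 + 17/60*1/5 + 5/12*1/4 = 319/1200
  d_2[B] = 3/10*1/4 + 17/60*7/20 + 5/12*7/10 = 559/1200
  d_2[C] = 3/10*2/5 + 17/60*9/20 + 5/12*1/20 = 161/600
d_2 = (A=319/1200, B=559/1200, C=161/600)
  d_3[A] = 319/1200*7/20 + 559/1200*1/5 + 161/600*1/4 = 6079/24000
  d_3[B] = 319/1200*1/4 + 559/1200*7/20 + 161/600*7/10 = 313/750
  d_3[C] = 319/1200*2/5 + 559/1200*9/20 + 161/600*1/20 = 527/1600
d_3 = (A=6079/24000, B=313/750, C=527/1600)

Answer: 6079/24000 313/750 527/1600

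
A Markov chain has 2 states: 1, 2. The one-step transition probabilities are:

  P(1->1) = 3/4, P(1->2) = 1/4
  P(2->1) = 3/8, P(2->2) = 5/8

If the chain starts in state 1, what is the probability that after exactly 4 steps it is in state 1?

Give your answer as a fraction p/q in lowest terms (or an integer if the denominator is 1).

Answer: 1245/2048

Derivation:
Computing P^4 by repeated multiplication:
P^1 =
  1: [3/4, 1/4]
  2: [3/8, 5/8]
P^2 =
  1: [21/32, 11/32]
  2: [33/64, 31/64]
P^3 =
  1: [159/256, 97/256]
  2: [291/512, 221/512]
P^4 =
  1: [1245/2048, 803/2048]
  2: [2409/4096, 1687/4096]

(P^4)[1 -> 1] = 1245/2048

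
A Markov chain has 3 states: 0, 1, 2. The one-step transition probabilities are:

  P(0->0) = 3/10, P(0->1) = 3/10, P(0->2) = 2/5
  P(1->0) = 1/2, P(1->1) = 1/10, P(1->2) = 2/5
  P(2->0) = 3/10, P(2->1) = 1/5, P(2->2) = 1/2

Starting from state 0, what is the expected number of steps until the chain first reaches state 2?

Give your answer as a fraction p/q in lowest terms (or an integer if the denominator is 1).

Answer: 5/2

Derivation:
Let h_i = expected steps to first reach 2 from state i.
Boundary: h_2 = 0.
First-step equations for the other states:
  h_0 = 1 + 3/10*h_0 + 3/10*h_1 + 2/5*h_2
  h_1 = 1 + 1/2*h_0 + 1/10*h_1 + 2/5*h_2

Substituting h_2 = 0 and rearranging gives the linear system (I - Q) h = 1:
  [7/10, -3/10] . (h_0, h_1) = 1
  [-1/2, 9/10] . (h_0, h_1) = 1

Solving yields:
  h_0 = 5/2
  h_1 = 5/2

Starting state is 0, so the expected hitting time is h_0 = 5/2.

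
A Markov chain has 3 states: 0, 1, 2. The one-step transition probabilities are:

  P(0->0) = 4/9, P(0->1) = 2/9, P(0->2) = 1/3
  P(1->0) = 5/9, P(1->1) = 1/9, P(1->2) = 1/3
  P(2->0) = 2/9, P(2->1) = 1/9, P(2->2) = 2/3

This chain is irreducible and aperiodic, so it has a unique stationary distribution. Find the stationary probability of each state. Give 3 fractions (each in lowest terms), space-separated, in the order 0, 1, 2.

The stationary distribution satisfies pi = pi * P, i.e.:
  pi_0 = 4/9*pi_0 + 5/9*pi_1 + 2/9*pi_2
  pi_1 = 2/9*pi_0 + 1/9*pi_1 + 1/9*pi_2
  pi_2 = 1/3*pi_0 + 1/3*pi_1 + 2/3*pi_2
with normalization: pi_0 + pi_1 + pi_2 = 1.

Using the first 2 balance equations plus normalization, the linear system A*pi = b is:
  [-5/9, 5/9, 2/9] . pi = 0
  [2/9, -8/9, 1/9] . pi = 0
  [1, 1, 1] . pi = 1

Solving yields:
  pi_0 = 7/20
  pi_1 = 3/20
  pi_2 = 1/2

Verification (pi * P):
  7/20*4/9 + 3/20*5/9 + 1/2*2/9 = 7/20 = pi_0  (ok)
  7/20*2/9 + 3/20*1/9 + 1/2*1/9 = 3/20 = pi_1  (ok)
  7/20*1/3 + 3/20*1/3 + 1/2*2/3 = 1/2 = pi_2  (ok)

Answer: 7/20 3/20 1/2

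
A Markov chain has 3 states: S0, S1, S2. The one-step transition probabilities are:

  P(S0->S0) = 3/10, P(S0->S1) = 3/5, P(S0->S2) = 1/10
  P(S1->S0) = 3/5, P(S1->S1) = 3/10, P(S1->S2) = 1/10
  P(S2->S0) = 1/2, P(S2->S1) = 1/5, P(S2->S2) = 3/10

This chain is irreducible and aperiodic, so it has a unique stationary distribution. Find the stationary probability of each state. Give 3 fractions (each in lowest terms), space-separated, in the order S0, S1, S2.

The stationary distribution satisfies pi = pi * P, i.e.:
  pi_S0 = 3/10*pi_S0 + 3/5*pi_S1 + 1/2*pi_S2
  pi_S1 = 3/5*pi_S0 + 3/10*pi_S1 + 1/5*pi_S2
  pi_S2 = 1/10*pi_S0 + 1/10*pi_S1 + 3/10*pi_S2
with normalization: pi_S0 + pi_S1 + pi_S2 = 1.

Using the first 2 balance equations plus normalization, the linear system A*pi = b is:
  [-7/10, 3/5, 1/2] . pi = 0
  [3/5, -7/10, 1/5] . pi = 0
  [1, 1, 1] . pi = 1

Solving yields:
  pi_S0 = 47/104
  pi_S1 = 11/26
  pi_S2 = 1/8

Verification (pi * P):
  47/104*3/10 + 11/26*3/5 + 1/8*1/2 = 47/104 = pi_S0  (ok)
  47/104*3/5 + 11/26*3/10 + 1/8*1/5 = 11/26 = pi_S1  (ok)
  47/104*1/10 + 11/26*1/10 + 1/8*3/10 = 1/8 = pi_S2  (ok)

Answer: 47/104 11/26 1/8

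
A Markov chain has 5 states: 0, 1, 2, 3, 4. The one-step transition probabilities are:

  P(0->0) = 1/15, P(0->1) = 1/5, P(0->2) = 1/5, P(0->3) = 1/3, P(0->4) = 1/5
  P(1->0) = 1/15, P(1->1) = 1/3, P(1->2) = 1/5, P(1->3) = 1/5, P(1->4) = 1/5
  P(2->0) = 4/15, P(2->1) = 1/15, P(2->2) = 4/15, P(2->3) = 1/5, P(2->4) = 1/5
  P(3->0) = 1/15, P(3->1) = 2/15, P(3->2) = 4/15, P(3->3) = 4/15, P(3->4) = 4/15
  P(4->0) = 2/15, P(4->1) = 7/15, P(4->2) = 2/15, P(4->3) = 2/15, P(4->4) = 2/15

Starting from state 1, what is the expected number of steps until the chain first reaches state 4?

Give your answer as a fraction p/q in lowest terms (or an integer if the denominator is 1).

Let h_i = expected steps to first reach 4 from state i.
Boundary: h_4 = 0.
First-step equations for the other states:
  h_0 = 1 + 1/15*h_0 + 1/5*h_1 + 1/5*h_2 + 1/3*h_3 + 1/5*h_4
  h_1 = 1 + 1/15*h_0 + 1/3*h_1 + 1/5*h_2 + 1/5*h_3 + 1/5*h_4
  h_2 = 1 + 4/15*h_0 + 1/15*h_1 + 4/15*h_2 + 1/5*h_3 + 1/5*h_4
  h_3 = 1 + 1/15*h_0 + 2/15*h_1 + 4/15*h_2 + 4/15*h_3 + 4/15*h_4

Substituting h_4 = 0 and rearranging gives the linear system (I - Q) h = 1:
  [14/15, -1/5, -1/5, -1/3] . (h_0, h_1, h_2, h_3) = 1
  [-1/15, 2/3, -1/5, -1/5] . (h_0, h_1, h_2, h_3) = 1
  [-4/15, -1/15, 11/15, -1/5] . (h_0, h_1, h_2, h_3) = 1
  [-1/15, -2/15, -4/15, 11/15] . (h_0, h_1, h_2, h_3) = 1

Solving yields:
  h_0 = 21795/4739
  h_1 = 22005/4739
  h_2 = 21960/4739
  h_3 = 20430/4739

Starting state is 1, so the expected hitting time is h_1 = 22005/4739.

Answer: 22005/4739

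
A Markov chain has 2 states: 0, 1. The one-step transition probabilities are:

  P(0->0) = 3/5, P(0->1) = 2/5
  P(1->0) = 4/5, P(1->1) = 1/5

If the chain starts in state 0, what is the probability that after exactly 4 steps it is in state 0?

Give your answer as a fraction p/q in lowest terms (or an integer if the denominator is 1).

Computing P^4 by repeated multiplication:
P^1 =
  0: [3/5, 2/5]
  1: [4/5, 1/5]
P^2 =
  0: [17/25, 8/25]
  1: [16/25, 9/25]
P^3 =
  0: [83/125, 42/125]
  1: [84/125, 41/125]
P^4 =
  0: [417/625, 208/625]
  1: [416/625, 209/625]

(P^4)[0 -> 0] = 417/625

Answer: 417/625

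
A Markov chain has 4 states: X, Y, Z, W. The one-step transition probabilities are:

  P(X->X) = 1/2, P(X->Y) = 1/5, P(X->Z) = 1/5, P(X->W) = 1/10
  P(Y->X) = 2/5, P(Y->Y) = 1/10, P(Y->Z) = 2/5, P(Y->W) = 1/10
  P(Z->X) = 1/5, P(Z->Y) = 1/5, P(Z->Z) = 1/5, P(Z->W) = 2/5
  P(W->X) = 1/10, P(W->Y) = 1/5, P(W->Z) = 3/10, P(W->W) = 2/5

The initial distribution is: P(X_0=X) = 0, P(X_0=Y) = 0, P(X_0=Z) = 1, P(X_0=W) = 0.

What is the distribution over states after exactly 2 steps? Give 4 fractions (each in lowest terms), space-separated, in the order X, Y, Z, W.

Propagating the distribution step by step (d_{t+1} = d_t * P):
d_0 = (X=0, Y=0, Z=1, W=0)
  d_1[X] = 0*1/2 + 0*2/5 + 1*1/5 + 0*1/10 = 1/5
  d_1[Y] = 0*1/5 + 0*1/10 + 1*1/5 + 0*1/5 = 1/5
  d_1[Z] = 0*1/5 + 0*2/5 + 1*1/5 + 0*3/10 = 1/5
  d_1[W] = 0*1/10 + 0*1/10 + 1*2/5 + 0*2/5 = 2/5
d_1 = (X=1/5, Y=1/5, Z=1/5, W=2/5)
  d_2[X] = 1/5*1/2 + 1/5*2/5 + 1/5*1/5 + 2/5*1/10 = 13/50
  d_2[Y] = 1/5*1/5 + 1/5*1/10 + 1/5*1/5 + 2/5*1/5 = 9/50
  d_2[Z] = 1/5*1/5 + 1/5*2/5 + 1/5*1/5 + 2/5*3/10 = 7/25
  d_2[W] = 1/5*1/10 + 1/5*1/10 + 1/5*2/5 + 2/5*2/5 = 7/25
d_2 = (X=13/50, Y=9/50, Z=7/25, W=7/25)

Answer: 13/50 9/50 7/25 7/25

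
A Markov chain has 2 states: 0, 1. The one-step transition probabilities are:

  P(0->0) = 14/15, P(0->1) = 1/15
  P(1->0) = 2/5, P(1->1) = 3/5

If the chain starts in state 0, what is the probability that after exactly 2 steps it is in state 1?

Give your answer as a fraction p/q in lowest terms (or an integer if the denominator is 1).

Answer: 23/225

Derivation:
Computing P^2 by repeated multiplication:
P^1 =
  0: [14/15, 1/15]
  1: [2/5, 3/5]
P^2 =
  0: [202/225, 23/225]
  1: [46/75, 29/75]

(P^2)[0 -> 1] = 23/225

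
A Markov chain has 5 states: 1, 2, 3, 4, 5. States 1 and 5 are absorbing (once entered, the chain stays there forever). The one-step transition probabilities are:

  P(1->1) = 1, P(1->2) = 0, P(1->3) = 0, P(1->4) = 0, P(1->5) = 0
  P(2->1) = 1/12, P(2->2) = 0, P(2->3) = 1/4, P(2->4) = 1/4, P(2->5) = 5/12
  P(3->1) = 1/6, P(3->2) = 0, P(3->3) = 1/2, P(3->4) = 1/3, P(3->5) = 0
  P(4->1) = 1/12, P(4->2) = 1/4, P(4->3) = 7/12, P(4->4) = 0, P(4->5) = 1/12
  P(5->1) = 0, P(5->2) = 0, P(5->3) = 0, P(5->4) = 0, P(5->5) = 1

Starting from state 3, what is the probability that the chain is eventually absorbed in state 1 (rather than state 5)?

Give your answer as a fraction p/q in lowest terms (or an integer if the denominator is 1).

Let a_i = P(absorbed in 1 | start in state i).
Boundary conditions: a_1 = 1, a_5 = 0.
For each transient state i, a_i = sum_j P(i->j) * a_j:
  a_2 = 1/12*a_1 + 0*a_2 + 1/4*a_3 + 1/4*a_4 + 5/12*a_5
  a_3 = 1/6*a_1 + 0*a_2 + 1/2*a_3 + 1/3*a_4 + 0*a_5
  a_4 = 1/12*a_1 + 1/4*a_2 + 7/12*a_3 + 0*a_4 + 1/12*a_5

Substituting a_1 = 1 and a_5 = 0, rearrange to (I - Q) a = r where r[i] = P(i -> 1):
  [1, -1/4, -1/4] . (a_2, a_3, a_4) = 1/12
  [0, 1/2, -1/3] . (a_2, a_3, a_4) = 1/6
  [-1/4, -7/12, 1] . (a_2, a_3, a_4) = 1/12

Solving yields:
  a_2 = 94/219
  a_3 = 55/73
  a_4 = 46/73

Starting state is 3, so the absorption probability is a_3 = 55/73.

Answer: 55/73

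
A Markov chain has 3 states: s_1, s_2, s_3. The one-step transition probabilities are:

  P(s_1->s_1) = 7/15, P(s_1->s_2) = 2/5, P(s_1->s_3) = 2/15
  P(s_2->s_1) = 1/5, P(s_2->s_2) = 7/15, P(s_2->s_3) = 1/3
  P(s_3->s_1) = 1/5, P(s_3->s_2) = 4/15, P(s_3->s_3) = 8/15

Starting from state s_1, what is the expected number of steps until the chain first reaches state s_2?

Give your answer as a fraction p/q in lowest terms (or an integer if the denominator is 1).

Let h_i = expected steps to first reach s_2 from state i.
Boundary: h_s_2 = 0.
First-step equations for the other states:
  h_s_1 = 1 + 7/15*h_s_1 + 2/5*h_s_2 + 2/15*h_s_3
  h_s_3 = 1 + 1/5*h_s_1 + 4/15*h_s_2 + 8/15*h_s_3

Substituting h_s_2 = 0 and rearranging gives the linear system (I - Q) h = 1:
  [8/15, -2/15] . (h_s_1, h_s_3) = 1
  [-1/5, 7/15] . (h_s_1, h_s_3) = 1

Solving yields:
  h_s_1 = 27/10
  h_s_3 = 33/10

Starting state is s_1, so the expected hitting time is h_s_1 = 27/10.

Answer: 27/10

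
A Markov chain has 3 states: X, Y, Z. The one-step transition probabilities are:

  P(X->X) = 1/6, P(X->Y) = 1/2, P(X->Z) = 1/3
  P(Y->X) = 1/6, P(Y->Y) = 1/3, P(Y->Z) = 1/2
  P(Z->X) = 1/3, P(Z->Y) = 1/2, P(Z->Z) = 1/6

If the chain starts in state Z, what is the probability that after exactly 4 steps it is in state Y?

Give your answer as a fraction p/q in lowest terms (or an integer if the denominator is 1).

Answer: 185/432

Derivation:
Computing P^4 by repeated multiplication:
P^1 =
  X: [1/6, 1/2, 1/3]
  Y: [1/6, 1/3, 1/2]
  Z: [1/3, 1/2, 1/6]
P^2 =
  X: [2/9, 5/12, 13/36]
  Y: [1/4, 4/9, 11/36]
  Z: [7/36, 5/12, 7/18]
P^3 =
  X: [49/216, 31/72, 37/108]
  Y: [47/216, 23/54, 77/216]
  Z: [25/108, 31/72, 73/216]
P^4 =
  X: [145/648, 185/432, 451/1296]
  Y: [293/1296, 139/324, 149/432]
  Z: [289/1296, 185/432, 113/324]

(P^4)[Z -> Y] = 185/432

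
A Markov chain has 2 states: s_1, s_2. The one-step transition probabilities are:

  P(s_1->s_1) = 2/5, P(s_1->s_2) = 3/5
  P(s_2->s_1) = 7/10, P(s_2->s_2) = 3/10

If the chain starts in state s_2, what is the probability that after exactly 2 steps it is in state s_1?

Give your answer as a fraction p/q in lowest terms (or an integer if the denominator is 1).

Computing P^2 by repeated multiplication:
P^1 =
  s_1: [2/5, 3/5]
  s_2: [7/10, 3/10]
P^2 =
  s_1: [29/50, 21/50]
  s_2: [49/100, 51/100]

(P^2)[s_2 -> s_1] = 49/100

Answer: 49/100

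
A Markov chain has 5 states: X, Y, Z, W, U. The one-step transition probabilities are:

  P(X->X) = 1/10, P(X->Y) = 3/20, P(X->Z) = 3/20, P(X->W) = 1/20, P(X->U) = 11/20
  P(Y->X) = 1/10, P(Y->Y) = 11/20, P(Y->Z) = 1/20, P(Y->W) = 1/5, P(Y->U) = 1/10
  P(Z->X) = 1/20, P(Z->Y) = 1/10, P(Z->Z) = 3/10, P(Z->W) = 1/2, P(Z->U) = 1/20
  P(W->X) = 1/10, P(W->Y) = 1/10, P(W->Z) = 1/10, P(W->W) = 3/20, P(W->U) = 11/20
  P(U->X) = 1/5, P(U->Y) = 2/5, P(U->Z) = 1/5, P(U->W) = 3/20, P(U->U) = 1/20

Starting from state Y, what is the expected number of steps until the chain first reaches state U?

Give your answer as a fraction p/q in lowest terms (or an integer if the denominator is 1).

Answer: 62190/14291

Derivation:
Let h_i = expected steps to first reach U from state i.
Boundary: h_U = 0.
First-step equations for the other states:
  h_X = 1 + 1/10*h_X + 3/20*h_Y + 3/20*h_Z + 1/20*h_W + 11/20*h_U
  h_Y = 1 + 1/10*h_X + 11/20*h_Y + 1/20*h_Z + 1/5*h_W + 1/10*h_U
  h_Z = 1 + 1/20*h_X + 1/10*h_Y + 3/10*h_Z + 1/2*h_W + 1/20*h_U
  h_W = 1 + 1/10*h_X + 1/10*h_Y + 1/10*h_Z + 3/20*h_W + 11/20*h_U

Substituting h_U = 0 and rearranging gives the linear system (I - Q) h = 1:
  [9/10, -3/20, -3/20, -1/20] . (h_X, h_Y, h_Z, h_W) = 1
  [-1/10, 9/20, -1/20, -1/5] . (h_X, h_Y, h_Z, h_W) = 1
  [-1/20, -1/10, 7/10, -1/2] . (h_X, h_Y, h_Z, h_W) = 1
  [-1/10, -1/10, -1/10, 17/20] . (h_X, h_Y, h_Z, h_W) = 1

Solving yields:
  h_X = 37740/14291
  h_Y = 62190/14291
  h_Z = 57210/14291
  h_W = 35300/14291

Starting state is Y, so the expected hitting time is h_Y = 62190/14291.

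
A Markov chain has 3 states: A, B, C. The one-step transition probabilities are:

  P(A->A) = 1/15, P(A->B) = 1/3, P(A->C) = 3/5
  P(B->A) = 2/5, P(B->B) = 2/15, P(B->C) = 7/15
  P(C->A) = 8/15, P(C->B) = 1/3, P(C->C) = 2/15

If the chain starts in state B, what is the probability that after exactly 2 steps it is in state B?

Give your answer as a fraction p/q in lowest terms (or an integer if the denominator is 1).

Answer: 23/75

Derivation:
Computing P^2 by repeated multiplication:
P^1 =
  A: [1/15, 1/3, 3/5]
  B: [2/5, 2/15, 7/15]
  C: [8/15, 1/3, 2/15]
P^2 =
  A: [103/225, 4/15, 62/225]
  B: [74/225, 23/75, 82/225]
  C: [6/25, 4/15, 37/75]

(P^2)[B -> B] = 23/75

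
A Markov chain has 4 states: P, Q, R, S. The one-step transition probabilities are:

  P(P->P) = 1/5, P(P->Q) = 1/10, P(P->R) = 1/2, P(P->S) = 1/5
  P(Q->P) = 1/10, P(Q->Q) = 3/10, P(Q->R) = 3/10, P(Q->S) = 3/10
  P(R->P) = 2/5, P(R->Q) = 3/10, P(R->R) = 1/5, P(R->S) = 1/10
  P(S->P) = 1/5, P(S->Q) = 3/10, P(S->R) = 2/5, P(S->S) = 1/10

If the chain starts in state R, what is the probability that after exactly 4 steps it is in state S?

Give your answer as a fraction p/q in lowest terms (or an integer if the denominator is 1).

Answer: 221/1250

Derivation:
Computing P^4 by repeated multiplication:
P^1 =
  P: [1/5, 1/10, 1/2, 1/5]
  Q: [1/10, 3/10, 3/10, 3/10]
  R: [2/5, 3/10, 1/5, 1/10]
  S: [1/5, 3/10, 2/5, 1/10]
P^2 =
  P: [29/100, 13/50, 31/100, 7/50]
  Q: [23/100, 7/25, 8/25, 17/100]
  R: [21/100, 11/50, 37/100, 1/5]
  S: [1/4, 13/50, 31/100, 9/50]
P^3 =
  P: [59/250, 121/500, 341/1000, 181/1000]
  Q: [59/250, 127/500, 331/1000, 179/1000]
  R: [63/250, 129/500, 13/40, 33/200]
  S: [59/250, 1/4, 337/1000, 177/1000]
P^4 =
  P: [61/250, 158/625, 207/625, 43/250]
  Q: [301/1250, 158/625, 83/250, 109/625]
  R: [299/1250, 156/625, 209/625, 221/1250]
  S: [303/1250, 158/625, 207/625, 217/1250]

(P^4)[R -> S] = 221/1250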